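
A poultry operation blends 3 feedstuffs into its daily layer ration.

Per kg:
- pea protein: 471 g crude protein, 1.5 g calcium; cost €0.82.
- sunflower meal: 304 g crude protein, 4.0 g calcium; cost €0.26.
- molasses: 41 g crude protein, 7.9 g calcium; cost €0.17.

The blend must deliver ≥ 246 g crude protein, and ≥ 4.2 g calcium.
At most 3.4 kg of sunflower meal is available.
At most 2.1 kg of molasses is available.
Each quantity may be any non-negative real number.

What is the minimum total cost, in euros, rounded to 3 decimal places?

Treat it as an LP. Let x1 = kg of pea protein, x2 = kg of sunflower meal, x3 = kg of molasses.
Minimize 0.82x1 + 0.26x2 + 0.17x3 subject to:
  471x1 + 304x2 + 41x3 ≥ 246   (crude protein)
  1.5x1 + 4x2 + 7.9x3 ≥ 4.2   (calcium)
  x2 ≤ 3.4
  x3 ≤ 2.1
  x1, x2, x3 ≥ 0.
The optimal basis is {sunflower meal, molasses}; pea protein drops out. Binding constraints: crude protein and calcium.
Solving gives x2 = 0.7916, x3 = 0.1309.
Hence cost = 0.26·0.7916 + 0.17·0.1309 = €0.22807.

€0.228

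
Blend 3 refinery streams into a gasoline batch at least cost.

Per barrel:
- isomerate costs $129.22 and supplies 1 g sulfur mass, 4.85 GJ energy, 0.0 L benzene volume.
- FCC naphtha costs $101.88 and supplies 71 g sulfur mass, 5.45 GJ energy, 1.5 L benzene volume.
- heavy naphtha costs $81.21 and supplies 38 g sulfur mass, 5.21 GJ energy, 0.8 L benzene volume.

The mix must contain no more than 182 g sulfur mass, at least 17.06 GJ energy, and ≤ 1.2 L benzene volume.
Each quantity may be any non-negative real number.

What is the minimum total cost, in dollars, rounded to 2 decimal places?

$368.13

Treat it as an LP. Let x1 = barrels of isomerate, x2 = barrels of FCC naphtha, x3 = barrels of heavy naphtha.
Minimize 129.22x1 + 101.88x2 + 81.21x3 s.t.:
  1x1 + 71x2 + 38x3 ≤ 182   (sulfur mass)
  4.85x1 + 5.45x2 + 5.21x3 ≥ 17.06   (energy)
  1.5x2 + 0.8x3 ≤ 1.2   (benzene volume)
  x1, x2, x3 ≥ 0.
The minimum-cost mix takes nothing from FCC naphtha — only isomerate, heavy naphtha. Binding constraints: energy and benzene volume.
So isomerate = 1.9062 barrels, heavy naphtha = 1.5 barrels.
Cost = 129.22·1.9062 + 81.21·1.5 = 368.1342.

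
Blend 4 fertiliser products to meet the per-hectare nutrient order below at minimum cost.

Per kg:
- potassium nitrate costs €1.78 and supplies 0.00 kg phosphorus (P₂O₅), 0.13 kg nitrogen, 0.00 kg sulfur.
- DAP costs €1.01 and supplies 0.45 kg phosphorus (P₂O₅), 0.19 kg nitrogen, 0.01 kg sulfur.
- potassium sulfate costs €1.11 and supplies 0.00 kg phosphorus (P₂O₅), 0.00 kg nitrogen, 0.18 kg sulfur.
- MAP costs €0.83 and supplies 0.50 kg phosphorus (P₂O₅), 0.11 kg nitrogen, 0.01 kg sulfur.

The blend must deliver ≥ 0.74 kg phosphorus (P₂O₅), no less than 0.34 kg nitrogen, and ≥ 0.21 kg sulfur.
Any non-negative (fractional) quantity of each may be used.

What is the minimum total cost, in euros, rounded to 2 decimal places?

Let x1 = kg of potassium nitrate, x2 = kg of DAP, x3 = kg of potassium sulfate, x4 = kg of MAP.
Minimise 1.78x1 + 1.01x2 + 1.11x3 + 0.83x4 s.t.:
  0.45x2 + 0.5x4 ≥ 0.74   (phosphorus (P₂O₅))
  0.13x1 + 0.19x2 + 0.11x4 ≥ 0.34   (nitrogen)
  0.01x2 + 0.18x3 + 0.01x4 ≥ 0.21   (sulfur)
  x1, x2, x3, x4 ≥ 0.
At the optimum only DAP, potassium sulfate are positive (potassium nitrate, MAP = 0). There the nitrogen and sulfur constraints are tight.
So DAP = 1.789 kg, potassium sulfate = 1.067 kg.
Cost = 1.01·1.789 + 1.11·1.067 = 2.9913.

€2.99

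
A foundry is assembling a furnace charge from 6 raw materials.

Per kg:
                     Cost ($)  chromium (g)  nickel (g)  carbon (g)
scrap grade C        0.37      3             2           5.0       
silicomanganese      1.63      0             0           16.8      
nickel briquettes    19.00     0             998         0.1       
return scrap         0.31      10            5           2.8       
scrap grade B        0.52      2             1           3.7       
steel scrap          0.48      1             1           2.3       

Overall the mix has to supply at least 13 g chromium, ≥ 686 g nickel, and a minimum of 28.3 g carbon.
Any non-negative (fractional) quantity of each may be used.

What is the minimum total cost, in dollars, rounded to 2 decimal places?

$14.93

Set it up as a linear program. Let x1 = kg of scrap grade C, x2 = kg of silicomanganese, x3 = kg of nickel briquettes, x4 = kg of return scrap, x5 = kg of scrap grade B, x6 = kg of steel scrap.
Minimize 0.37x1 + 1.63x2 + 19x3 + 0.31x4 + 0.52x5 + 0.48x6 subject to:
  3x1 + 10x4 + 2x5 + 1x6 ≥ 13   (chromium)
  2x1 + 998x3 + 5x4 + 1x5 + 1x6 ≥ 686   (nickel)
  5x1 + 16.8x2 + 0.1x3 + 2.8x4 + 3.7x5 + 2.3x6 ≥ 28.3   (carbon)
  x1, x2, x3, x4, x5, x6 ≥ 0.
At the optimum only scrap grade C, nickel briquettes are positive (silicomanganese, return scrap, scrap grade B, steel scrap = 0). The nickel and carbon requirements are met with equality.
That vertex is x1 = 5.646, x3 = 0.6761.
Cost = 0.37·5.646 + 19·0.6761 = 14.9349.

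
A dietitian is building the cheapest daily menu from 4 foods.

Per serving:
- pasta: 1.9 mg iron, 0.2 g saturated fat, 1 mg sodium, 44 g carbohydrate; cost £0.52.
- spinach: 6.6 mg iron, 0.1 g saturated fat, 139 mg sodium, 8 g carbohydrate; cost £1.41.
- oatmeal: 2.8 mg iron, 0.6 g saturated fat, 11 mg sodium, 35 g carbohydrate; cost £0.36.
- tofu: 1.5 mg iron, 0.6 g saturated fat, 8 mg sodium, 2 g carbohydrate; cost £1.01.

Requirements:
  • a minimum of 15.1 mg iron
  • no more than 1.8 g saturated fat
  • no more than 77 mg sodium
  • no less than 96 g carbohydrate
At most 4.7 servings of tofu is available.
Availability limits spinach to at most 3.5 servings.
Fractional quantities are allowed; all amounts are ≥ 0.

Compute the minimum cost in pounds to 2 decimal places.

£3.37

Let x1 = servings of pasta, x2 = servings of spinach, x3 = servings of oatmeal, x4 = servings of tofu.
min 0.52x1 + 1.41x2 + 0.36x3 + 1.01x4 subject to:
  1.9x1 + 6.6x2 + 2.8x3 + 1.5x4 ≥ 15.1   (iron)
  0.2x1 + 0.1x2 + 0.6x3 + 0.6x4 ≤ 1.8   (saturated fat)
  1x1 + 139x2 + 11x3 + 8x4 ≤ 77   (sodium)
  44x1 + 8x2 + 35x3 + 2x4 ≥ 96   (carbohydrate)
  x4 ≤ 4.7
  x2 ≤ 3.5
  x1, x2, x3, x4 ≥ 0.
At the optimum only pasta, spinach, oatmeal are positive (tofu = 0). Binding constraints: iron, saturated fat, sodium.
That vertex is x1 = 4.358, x2 = 0.4055, x3 = 1.48.
Total cost: 0.52·4.358 + 1.41·0.4055 + 0.36·1.48 = 3.3707.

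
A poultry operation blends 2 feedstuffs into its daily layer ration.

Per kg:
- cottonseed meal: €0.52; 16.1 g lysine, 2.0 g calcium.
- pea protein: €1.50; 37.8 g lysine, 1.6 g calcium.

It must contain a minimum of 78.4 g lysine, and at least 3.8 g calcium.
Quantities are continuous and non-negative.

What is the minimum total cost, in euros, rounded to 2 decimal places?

Treat it as an LP. Let x1 = kg of cottonseed meal, x2 = kg of pea protein.
Minimise 0.52x1 + 1.5x2 subject to:
  16.1x1 + 37.8x2 ≥ 78.4   (lysine)
  2x1 + 1.6x2 ≥ 3.8   (calcium)
  x1, x2 ≥ 0.
The optimal basis is {cottonseed meal}; pea protein drops out. There the lysine constraint is tight.
Optimal quantities: cottonseed meal = 4.87 kg.
Total cost: 0.52·4.87 = 2.5324.

€2.53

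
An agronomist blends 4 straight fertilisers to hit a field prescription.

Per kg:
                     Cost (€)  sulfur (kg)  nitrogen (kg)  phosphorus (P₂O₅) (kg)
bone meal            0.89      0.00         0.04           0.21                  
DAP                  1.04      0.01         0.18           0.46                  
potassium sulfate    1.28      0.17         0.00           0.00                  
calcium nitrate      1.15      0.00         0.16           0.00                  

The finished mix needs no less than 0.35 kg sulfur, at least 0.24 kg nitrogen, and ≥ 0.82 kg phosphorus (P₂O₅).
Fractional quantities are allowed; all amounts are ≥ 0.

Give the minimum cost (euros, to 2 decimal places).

Let x1 = kg of bone meal, x2 = kg of DAP, x3 = kg of potassium sulfate, x4 = kg of calcium nitrate.
Minimize 0.89x1 + 1.04x2 + 1.28x3 + 1.15x4 s.t.:
  0.01x2 + 0.17x3 ≥ 0.35   (sulfur)
  0.04x1 + 0.18x2 + 0.16x4 ≥ 0.24   (nitrogen)
  0.21x1 + 0.46x2 ≥ 0.82   (phosphorus (P₂O₅))
  x1, x2, x3, x4 ≥ 0.
The minimum-cost mix takes nothing from bone meal, calcium nitrate — only DAP, potassium sulfate. The sulfur and phosphorus (P₂O₅) requirements are met with equality.
Solving gives x2 = 1.78261, x3 = 1.95396.
Cost = 1.04·1.78261 + 1.28·1.95396 = 4.35498.

€4.35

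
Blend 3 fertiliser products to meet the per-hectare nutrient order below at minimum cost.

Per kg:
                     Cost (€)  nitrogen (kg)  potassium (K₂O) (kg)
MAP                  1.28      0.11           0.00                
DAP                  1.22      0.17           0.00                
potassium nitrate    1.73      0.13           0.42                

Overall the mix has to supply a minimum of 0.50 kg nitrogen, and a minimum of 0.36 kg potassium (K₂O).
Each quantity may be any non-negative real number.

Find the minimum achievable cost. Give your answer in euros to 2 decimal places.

€4.27

Treat it as an LP. Let x1 = kg of MAP, x2 = kg of DAP, x3 = kg of potassium nitrate.
min 1.28x1 + 1.22x2 + 1.73x3 with:
  0.11x1 + 0.17x2 + 0.13x3 ≥ 0.5   (nitrogen)
  0.42x3 ≥ 0.36   (potassium (K₂O))
  x1, x2, x3 ≥ 0.
The optimal basis is {DAP, potassium nitrate}; MAP drops out. Binding constraints: nitrogen and potassium (K₂O).
That vertex is x2 = 2.286, x3 = 0.8571.
Hence cost = 1.22·2.286 + 1.73·0.8571 = €4.2717.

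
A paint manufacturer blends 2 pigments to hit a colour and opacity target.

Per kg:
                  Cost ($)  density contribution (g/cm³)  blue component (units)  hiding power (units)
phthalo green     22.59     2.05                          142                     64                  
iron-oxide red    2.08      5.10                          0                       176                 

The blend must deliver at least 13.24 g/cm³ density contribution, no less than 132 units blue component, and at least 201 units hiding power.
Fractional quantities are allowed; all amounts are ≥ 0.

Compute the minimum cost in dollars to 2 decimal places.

$25.62

Let x1 = kg of phthalo green, x2 = kg of iron-oxide red.
min 22.59x1 + 2.08x2 with:
  2.05x1 + 5.1x2 ≥ 13.24   (density contribution)
  142x1 ≥ 132   (blue component)
  64x1 + 176x2 ≥ 201   (hiding power)
  x1, x2 ≥ 0.
Both inputs are positive at the optimum. The density contribution and blue component requirements are met with equality.
That vertex is x1 = 0.9296, x2 = 2.222.
Objective = 22.59·0.9296 + 2.08·2.222 = 25.6214.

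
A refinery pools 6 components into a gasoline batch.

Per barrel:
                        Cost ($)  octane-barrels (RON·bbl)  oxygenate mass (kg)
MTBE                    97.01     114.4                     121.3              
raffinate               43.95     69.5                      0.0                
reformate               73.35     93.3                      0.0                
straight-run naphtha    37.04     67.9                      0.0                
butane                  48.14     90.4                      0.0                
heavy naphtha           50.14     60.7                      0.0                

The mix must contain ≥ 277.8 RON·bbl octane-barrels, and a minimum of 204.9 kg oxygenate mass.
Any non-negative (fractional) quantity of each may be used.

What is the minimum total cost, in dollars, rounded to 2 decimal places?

Let x1 = barrels of MTBE, x2 = barrels of raffinate, x3 = barrels of reformate, x4 = barrels of straight-run naphtha, x5 = barrels of butane, x6 = barrels of heavy naphtha.
Minimize 97.01x1 + 43.95x2 + 73.35x3 + 37.04x4 + 48.14x5 + 50.14x6 s.t.:
  114.4x1 + 69.5x2 + 93.3x3 + 67.9x4 + 90.4x5 + 60.7x6 ≥ 277.8   (octane-barrels)
  121.3x1 ≥ 204.9   (oxygenate mass)
  x1, x2, x3, x4, x5, x6 ≥ 0.
At the optimum only MTBE, butane are positive (raffinate, reformate, straight-run naphtha, heavy naphtha = 0). There the octane-barrels and oxygenate mass constraints are tight.
That vertex is x1 = 1.6892, x5 = 0.93535.
Objective = 97.01·1.6892 + 48.14·0.93535 = 208.8970.

$208.90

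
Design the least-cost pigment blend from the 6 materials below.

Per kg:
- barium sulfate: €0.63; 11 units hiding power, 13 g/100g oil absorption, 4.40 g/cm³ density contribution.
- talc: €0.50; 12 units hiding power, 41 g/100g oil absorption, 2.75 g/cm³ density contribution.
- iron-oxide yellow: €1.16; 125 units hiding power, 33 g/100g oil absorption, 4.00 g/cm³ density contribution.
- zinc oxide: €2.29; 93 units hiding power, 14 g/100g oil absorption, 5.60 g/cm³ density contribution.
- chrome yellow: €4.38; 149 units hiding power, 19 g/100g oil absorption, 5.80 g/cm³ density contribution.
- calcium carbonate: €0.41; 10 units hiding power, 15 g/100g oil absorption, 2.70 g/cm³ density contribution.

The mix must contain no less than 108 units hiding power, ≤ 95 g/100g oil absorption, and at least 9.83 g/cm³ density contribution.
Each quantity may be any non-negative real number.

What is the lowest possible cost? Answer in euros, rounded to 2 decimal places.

€1.83

Set it up as a linear program. Let x1 = kg of barium sulfate, x2 = kg of talc, x3 = kg of iron-oxide yellow, x4 = kg of zinc oxide, x5 = kg of chrome yellow, x6 = kg of calcium carbonate.
Minimize 0.63x1 + 0.5x2 + 1.16x3 + 2.29x4 + 4.38x5 + 0.41x6 with:
  11x1 + 12x2 + 125x3 + 93x4 + 149x5 + 10x6 ≥ 108   (hiding power)
  13x1 + 41x2 + 33x3 + 14x4 + 19x5 + 15x6 ≤ 95   (oil absorption)
  4.4x1 + 2.75x2 + 4x3 + 5.6x4 + 5.8x5 + 2.7x6 ≥ 9.83   (density contribution)
  x1, x2, x3, x4, x5, x6 ≥ 0.
The cheapest feasible vertex uses only barium sulfate, iron-oxide yellow; talc, zinc oxide, chrome yellow, calcium carbonate are not used. There the hiding power and density contribution constraints are tight.
So barium sulfate = 1.575 kg, iron-oxide yellow = 0.7254 kg.
Hence cost = 0.63·1.575 + 1.16·0.7254 = €1.8337.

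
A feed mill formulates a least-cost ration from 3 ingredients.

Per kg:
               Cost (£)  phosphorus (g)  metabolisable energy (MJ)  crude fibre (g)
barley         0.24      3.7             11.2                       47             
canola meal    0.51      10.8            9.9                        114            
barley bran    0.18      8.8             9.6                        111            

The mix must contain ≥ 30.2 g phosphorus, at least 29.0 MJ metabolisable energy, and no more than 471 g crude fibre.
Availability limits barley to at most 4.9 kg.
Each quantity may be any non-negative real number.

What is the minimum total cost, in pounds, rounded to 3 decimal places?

Let x1 = kg of barley, x2 = kg of canola meal, x3 = kg of barley bran.
Minimise 0.24x1 + 0.51x2 + 0.18x3 s.t.:
  3.7x1 + 10.8x2 + 8.8x3 ≥ 30.2   (phosphorus)
  11.2x1 + 9.9x2 + 9.6x3 ≥ 29   (metabolisable energy)
  47x1 + 114x2 + 111x3 ≤ 471   (crude fibre)
  x1 ≤ 4.9
  x1, x2, x3 ≥ 0.
The minimum-cost mix takes nothing from barley, canola meal — only barley bran. There the phosphorus constraint is tight.
So barley bran = 3.432 kg.
Hence cost = 0.18·3.432 = £0.61776.

£0.618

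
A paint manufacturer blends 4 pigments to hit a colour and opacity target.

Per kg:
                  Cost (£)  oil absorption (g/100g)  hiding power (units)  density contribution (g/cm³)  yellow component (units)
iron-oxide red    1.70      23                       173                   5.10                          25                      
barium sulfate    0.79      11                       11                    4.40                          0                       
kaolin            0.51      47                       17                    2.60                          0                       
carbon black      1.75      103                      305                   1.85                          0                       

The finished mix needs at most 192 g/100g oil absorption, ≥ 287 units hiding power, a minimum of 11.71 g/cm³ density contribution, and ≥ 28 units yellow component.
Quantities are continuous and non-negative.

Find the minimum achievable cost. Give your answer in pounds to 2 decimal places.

Let x1 = kg of iron-oxide red, x2 = kg of barium sulfate, x3 = kg of kaolin, x4 = kg of carbon black.
Minimise 1.7x1 + 0.79x2 + 0.51x3 + 1.75x4 s.t.:
  23x1 + 11x2 + 47x3 + 103x4 ≤ 192   (oil absorption)
  173x1 + 11x2 + 17x3 + 305x4 ≥ 287   (hiding power)
  5.1x1 + 4.4x2 + 2.6x3 + 1.85x4 ≥ 11.71   (density contribution)
  25x1 ≥ 28   (yellow component)
  x1, x2, x3, x4 ≥ 0.
The optimal basis is {iron-oxide red, kaolin, carbon black}; barium sulfate drops out. The hiding power, density contribution, yellow component requirements are met with equality.
Solving gives x1 = 1.12, x3 = 2.176, x4 = 0.1844.
Cost = 1.7·1.12 + 0.51·2.176 + 1.75·0.1844 = 3.3365.

£3.34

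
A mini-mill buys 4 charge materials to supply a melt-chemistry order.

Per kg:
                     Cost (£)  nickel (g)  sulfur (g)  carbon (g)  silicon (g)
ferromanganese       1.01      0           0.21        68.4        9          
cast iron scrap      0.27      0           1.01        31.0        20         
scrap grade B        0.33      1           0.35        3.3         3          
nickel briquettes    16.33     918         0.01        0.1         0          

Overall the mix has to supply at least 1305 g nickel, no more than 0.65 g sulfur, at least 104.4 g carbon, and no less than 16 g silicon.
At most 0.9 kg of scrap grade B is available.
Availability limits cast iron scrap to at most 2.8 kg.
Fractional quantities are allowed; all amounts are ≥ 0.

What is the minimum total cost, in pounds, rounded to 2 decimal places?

Let x1 = kg of ferromanganese, x2 = kg of cast iron scrap, x3 = kg of scrap grade B, x4 = kg of nickel briquettes.
Minimise 1.01x1 + 0.27x2 + 0.33x3 + 16.33x4 subject to:
  1x3 + 918x4 ≥ 1305   (nickel)
  0.21x1 + 1.01x2 + 0.35x3 + 0.01x4 ≤ 0.65   (sulfur)
  68.4x1 + 31x2 + 3.3x3 + 0.1x4 ≥ 104.4   (carbon)
  9x1 + 20x2 + 3x3 ≥ 16   (silicon)
  x3 ≤ 0.9
  x2 ≤ 2.8
  x1, x2, x3, x4 ≥ 0.
The minimum-cost mix takes nothing from scrap grade B — only ferromanganese, cast iron scrap, nickel briquettes. There the nickel, sulfur, carbon constraints are tight.
Solving gives x1 = 1.3678, x2 = 0.34509, x4 = 1.4216.
Cost = 1.01·1.3678 + 0.27·0.34509 + 16.33·1.4216 = 24.6894.

£24.69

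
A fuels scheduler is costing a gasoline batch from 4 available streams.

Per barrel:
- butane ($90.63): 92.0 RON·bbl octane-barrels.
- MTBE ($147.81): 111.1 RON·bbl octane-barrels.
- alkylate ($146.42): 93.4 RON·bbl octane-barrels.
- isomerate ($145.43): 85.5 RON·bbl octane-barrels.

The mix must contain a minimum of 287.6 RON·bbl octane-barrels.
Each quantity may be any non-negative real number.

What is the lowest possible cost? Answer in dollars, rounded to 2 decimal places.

Set it up as a linear program. Let x1 = barrels of butane, x2 = barrels of MTBE, x3 = barrels of alkylate, x4 = barrels of isomerate.
Minimize 90.63x1 + 147.81x2 + 146.42x3 + 145.43x4 subject to:
  92x1 + 111.1x2 + 93.4x3 + 85.5x4 ≥ 287.6   (octane-barrels)
  x1, x2, x3, x4 ≥ 0.
The optimal basis is {butane}; MTBE, alkylate, isomerate drop out. Binding constraint: octane-barrels.
That vertex is x1 = 3.1261.
Hence cost = 90.63·3.1261 = $283.3184.

$283.32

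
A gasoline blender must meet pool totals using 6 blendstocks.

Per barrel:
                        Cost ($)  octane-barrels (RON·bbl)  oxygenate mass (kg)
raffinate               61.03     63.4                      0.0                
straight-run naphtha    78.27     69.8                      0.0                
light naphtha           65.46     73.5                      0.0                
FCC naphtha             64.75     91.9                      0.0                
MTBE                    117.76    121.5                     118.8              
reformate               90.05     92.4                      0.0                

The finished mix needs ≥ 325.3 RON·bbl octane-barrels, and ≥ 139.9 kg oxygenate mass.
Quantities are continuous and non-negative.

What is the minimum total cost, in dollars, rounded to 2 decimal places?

Let x1 = barrels of raffinate, x2 = barrels of straight-run naphtha, x3 = barrels of light naphtha, x4 = barrels of FCC naphtha, x5 = barrels of MTBE, x6 = barrels of reformate.
min 61.03x1 + 78.27x2 + 65.46x3 + 64.75x4 + 117.76x5 + 90.05x6 subject to:
  63.4x1 + 69.8x2 + 73.5x3 + 91.9x4 + 121.5x5 + 92.4x6 ≥ 325.3   (octane-barrels)
  118.8x5 ≥ 139.9   (oxygenate mass)
  x1, x2, x3, x4, x5, x6 ≥ 0.
The cheapest feasible vertex uses only FCC naphtha, MTBE; raffinate, straight-run naphtha, light naphtha, reformate are not used. There the octane-barrels and oxygenate mass constraints are tight.
Optimal quantities: FCC naphtha = 1.9828 barrels, MTBE = 1.1776 barrels.
Total cost: 64.75·1.9828 + 117.76·1.1776 = 267.0605.

$267.06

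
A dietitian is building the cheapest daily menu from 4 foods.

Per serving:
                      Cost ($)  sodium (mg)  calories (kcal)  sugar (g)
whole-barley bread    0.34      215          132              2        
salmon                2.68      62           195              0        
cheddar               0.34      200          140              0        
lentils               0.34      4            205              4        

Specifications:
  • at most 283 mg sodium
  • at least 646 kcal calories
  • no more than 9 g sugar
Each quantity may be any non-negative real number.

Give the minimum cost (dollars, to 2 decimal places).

$1.21

Treat it as an LP. Let x1 = servings of whole-barley bread, x2 = servings of salmon, x3 = servings of cheddar, x4 = servings of lentils.
Minimize 0.34x1 + 2.68x2 + 0.34x3 + 0.34x4 with:
  215x1 + 62x2 + 200x3 + 4x4 ≤ 283   (sodium)
  132x1 + 195x2 + 140x3 + 205x4 ≥ 646   (calories)
  2x1 + 4x4 ≤ 9   (sugar)
  x1, x2, x3, x4 ≥ 0.
At the optimum only cheddar, lentils are positive (whole-barley bread, salmon = 0). The calories and sugar requirements are met with equality.
So cheddar = 1.32 servings, lentils = 2.25 servings.
Cost = 0.34·1.32 + 0.34·2.25 = 1.2138.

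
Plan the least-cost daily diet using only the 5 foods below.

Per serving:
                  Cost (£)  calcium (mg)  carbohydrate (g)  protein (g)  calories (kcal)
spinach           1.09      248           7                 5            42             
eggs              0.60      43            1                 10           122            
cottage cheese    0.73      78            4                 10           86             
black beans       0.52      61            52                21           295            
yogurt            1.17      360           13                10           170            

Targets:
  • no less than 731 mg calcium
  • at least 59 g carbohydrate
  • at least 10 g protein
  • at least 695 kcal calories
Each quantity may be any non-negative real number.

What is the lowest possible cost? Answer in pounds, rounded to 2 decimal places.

Let x1 = servings of spinach, x2 = servings of eggs, x3 = servings of cottage cheese, x4 = servings of black beans, x5 = servings of yogurt.
Minimize 1.09x1 + 0.6x2 + 0.73x3 + 0.52x4 + 1.17x5 subject to:
  248x1 + 43x2 + 78x3 + 61x4 + 360x5 ≥ 731   (calcium)
  7x1 + 1x2 + 4x3 + 52x4 + 13x5 ≥ 59   (carbohydrate)
  5x1 + 10x2 + 10x3 + 21x4 + 10x5 ≥ 10   (protein)
  42x1 + 122x2 + 86x3 + 295x4 + 170x5 ≥ 695   (calories)
  x1, x2, x3, x4, x5 ≥ 0.
The minimum-cost mix takes nothing from spinach, eggs, cottage cheese — only black beans, yogurt. The calcium and calories requirements are met with equality.
That vertex is x4 = 1.314, x5 = 1.808.
Hence cost = 0.52·1.314 + 1.17·1.808 = £2.7986.

£2.80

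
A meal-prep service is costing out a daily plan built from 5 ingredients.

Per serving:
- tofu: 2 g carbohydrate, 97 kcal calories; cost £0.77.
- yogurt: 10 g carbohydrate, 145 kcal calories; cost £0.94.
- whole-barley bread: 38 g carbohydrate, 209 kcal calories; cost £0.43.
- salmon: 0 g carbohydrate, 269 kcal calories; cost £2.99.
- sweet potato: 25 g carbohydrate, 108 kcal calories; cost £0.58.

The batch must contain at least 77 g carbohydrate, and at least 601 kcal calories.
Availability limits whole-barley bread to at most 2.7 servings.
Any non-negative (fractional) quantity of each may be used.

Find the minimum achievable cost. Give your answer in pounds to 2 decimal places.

£1.36

Treat it as an LP. Let x1 = servings of tofu, x2 = servings of yogurt, x3 = servings of whole-barley bread, x4 = servings of salmon, x5 = servings of sweet potato.
Minimize 0.77x1 + 0.94x2 + 0.43x3 + 2.99x4 + 0.58x5 subject to:
  2x1 + 10x2 + 38x3 + 25x5 ≥ 77   (carbohydrate)
  97x1 + 145x2 + 209x3 + 269x4 + 108x5 ≥ 601   (calories)
  x3 ≤ 2.7
  x1, x2, x3, x4, x5 ≥ 0.
At the optimum only whole-barley bread, sweet potato are positive (tofu, yogurt, salmon = 0). Binding constraints: calories and the whole-barley bread cap.
So whole-barley bread = 2.7 servings, sweet potato = 0.3398 servings.
Total cost: 0.43·2.7 + 0.58·0.3398 = 1.3581.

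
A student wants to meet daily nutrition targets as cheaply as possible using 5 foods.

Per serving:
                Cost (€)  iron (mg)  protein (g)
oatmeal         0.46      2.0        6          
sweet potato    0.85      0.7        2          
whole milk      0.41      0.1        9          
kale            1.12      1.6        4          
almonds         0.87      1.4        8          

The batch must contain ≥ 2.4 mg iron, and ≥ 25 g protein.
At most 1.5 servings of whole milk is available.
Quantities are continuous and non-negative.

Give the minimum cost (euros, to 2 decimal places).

€1.50

Treat it as an LP. Let x1 = servings of oatmeal, x2 = servings of sweet potato, x3 = servings of whole milk, x4 = servings of kale, x5 = servings of almonds.
Minimise 0.46x1 + 0.85x2 + 0.41x3 + 1.12x4 + 0.87x5 subject to:
  2x1 + 0.7x2 + 0.1x3 + 1.6x4 + 1.4x5 ≥ 2.4   (iron)
  6x1 + 2x2 + 9x3 + 4x4 + 8x5 ≥ 25   (protein)
  x3 ≤ 1.5
  x1, x2, x3, x4, x5 ≥ 0.
The minimum-cost mix takes nothing from sweet potato, kale, almonds — only oatmeal, whole milk. The protein and the whole milk cap requirements are met with equality.
Solving gives x1 = 1.917, x3 = 1.5.
Total cost: 0.46·1.917 + 0.41·1.5 = 1.4968.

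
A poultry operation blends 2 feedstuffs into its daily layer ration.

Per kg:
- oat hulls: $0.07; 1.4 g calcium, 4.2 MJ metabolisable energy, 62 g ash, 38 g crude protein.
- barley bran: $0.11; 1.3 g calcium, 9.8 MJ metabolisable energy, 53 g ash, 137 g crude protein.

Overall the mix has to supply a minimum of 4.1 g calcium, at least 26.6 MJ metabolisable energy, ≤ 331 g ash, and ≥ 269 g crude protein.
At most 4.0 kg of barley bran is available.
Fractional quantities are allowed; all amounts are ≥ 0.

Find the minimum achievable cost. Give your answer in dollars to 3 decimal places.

$0.314

Let x1 = kg of oat hulls, x2 = kg of barley bran.
min 0.07x1 + 0.11x2 with:
  1.4x1 + 1.3x2 ≥ 4.1   (calcium)
  4.2x1 + 9.8x2 ≥ 26.6   (metabolisable energy)
  62x1 + 53x2 ≤ 331   (ash)
  38x1 + 137x2 ≥ 269   (crude protein)
  x2 ≤ 4
  x1, x2 ≥ 0.
Both inputs are positive at the optimum. The calcium and metabolisable energy requirements are met with equality.
Optimal quantities: oat hulls = 0.678 kg, barley bran = 2.424 kg.
Hence cost = 0.07·0.678 + 0.11·2.424 = $0.31410.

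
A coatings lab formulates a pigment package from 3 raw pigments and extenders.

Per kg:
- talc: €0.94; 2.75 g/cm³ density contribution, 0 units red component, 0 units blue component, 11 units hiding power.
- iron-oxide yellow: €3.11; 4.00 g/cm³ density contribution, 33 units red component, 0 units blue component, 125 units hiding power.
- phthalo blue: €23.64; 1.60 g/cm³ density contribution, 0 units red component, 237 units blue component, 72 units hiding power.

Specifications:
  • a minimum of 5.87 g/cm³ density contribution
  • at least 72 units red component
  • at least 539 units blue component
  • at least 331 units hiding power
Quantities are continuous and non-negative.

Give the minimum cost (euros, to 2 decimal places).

€60.55

Set it up as a linear program. Let x1 = kg of talc, x2 = kg of iron-oxide yellow, x3 = kg of phthalo blue.
Minimize 0.94x1 + 3.11x2 + 23.64x3 with:
  2.75x1 + 4x2 + 1.6x3 ≥ 5.87   (density contribution)
  33x2 ≥ 72   (red component)
  237x3 ≥ 539   (blue component)
  11x1 + 125x2 + 72x3 ≥ 331   (hiding power)
  x1, x2, x3 ≥ 0.
The optimal basis is {iron-oxide yellow, phthalo blue}; talc drops out. Binding constraints: red component and blue component.
Solving gives x2 = 2.1818, x3 = 2.2743.
Cost = 3.11·2.1818 + 23.64·2.2743 = 60.5499.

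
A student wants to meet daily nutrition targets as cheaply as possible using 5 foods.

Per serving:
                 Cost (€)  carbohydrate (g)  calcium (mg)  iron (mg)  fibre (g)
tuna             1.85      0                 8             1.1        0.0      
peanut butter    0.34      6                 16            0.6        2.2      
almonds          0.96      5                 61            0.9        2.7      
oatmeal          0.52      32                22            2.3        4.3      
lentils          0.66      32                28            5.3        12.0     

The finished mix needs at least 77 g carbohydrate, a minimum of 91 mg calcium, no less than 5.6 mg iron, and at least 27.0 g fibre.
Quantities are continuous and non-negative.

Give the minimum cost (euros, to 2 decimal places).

€1.93

Set it up as a linear program. Let x1 = servings of tuna, x2 = servings of peanut butter, x3 = servings of almonds, x4 = servings of oatmeal, x5 = servings of lentils.
Minimize 1.85x1 + 0.34x2 + 0.96x3 + 0.52x4 + 0.66x5 subject to:
  6x2 + 5x3 + 32x4 + 32x5 ≥ 77   (carbohydrate)
  8x1 + 16x2 + 61x3 + 22x4 + 28x5 ≥ 91   (calcium)
  1.1x1 + 0.6x2 + 0.9x3 + 2.3x4 + 5.3x5 ≥ 5.6   (iron)
  2.2x2 + 2.7x3 + 4.3x4 + 12x5 ≥ 27   (fibre)
  x1, x2, x3, x4, x5 ≥ 0.
At the optimum only almonds, oatmeal, lentils are positive (tuna, peanut butter = 0). There the carbohydrate, calcium, fibre constraints are tight.
Solving gives x3 = 0.4481, x4 = 0.2915, x5 = 2.045.
Hence cost = 0.96·0.4481 + 0.52·0.2915 + 0.66·2.045 = €1.9315.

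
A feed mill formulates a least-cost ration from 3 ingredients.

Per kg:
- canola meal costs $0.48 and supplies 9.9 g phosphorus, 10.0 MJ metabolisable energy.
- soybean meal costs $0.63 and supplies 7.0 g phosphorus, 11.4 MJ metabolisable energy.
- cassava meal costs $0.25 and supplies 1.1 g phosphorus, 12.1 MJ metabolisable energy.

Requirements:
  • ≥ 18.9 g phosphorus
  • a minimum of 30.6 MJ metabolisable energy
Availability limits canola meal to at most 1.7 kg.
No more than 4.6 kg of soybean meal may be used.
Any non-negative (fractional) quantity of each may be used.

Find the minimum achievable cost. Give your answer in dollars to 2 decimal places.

$1.15

Let x1 = kg of canola meal, x2 = kg of soybean meal, x3 = kg of cassava meal.
min 0.48x1 + 0.63x2 + 0.25x3 with:
  9.9x1 + 7x2 + 1.1x3 ≥ 18.9   (phosphorus)
  10x1 + 11.4x2 + 12.1x3 ≥ 30.6   (metabolisable energy)
  x1 ≤ 1.7
  x2 ≤ 4.6
  x1, x2, x3 ≥ 0.
The optimal mix uses every input. There the phosphorus, metabolisable energy, the canola meal cap constraints are tight.
Optimal quantities: canola meal = 1.7 kg, soybean meal = 0.1398 kg, cassava meal = 0.9923 kg.
Objective = 0.48·1.7 + 0.63·0.1398 + 0.25·0.9923 = 1.1521.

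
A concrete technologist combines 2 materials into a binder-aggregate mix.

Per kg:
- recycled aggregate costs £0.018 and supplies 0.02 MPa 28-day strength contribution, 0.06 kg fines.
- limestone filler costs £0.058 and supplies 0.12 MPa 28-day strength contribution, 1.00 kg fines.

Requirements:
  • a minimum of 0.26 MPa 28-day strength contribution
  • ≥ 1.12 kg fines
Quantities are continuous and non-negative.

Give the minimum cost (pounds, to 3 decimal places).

£0.126

Treat it as an LP. Let x1 = kg of recycled aggregate, x2 = kg of limestone filler.
Minimise 0.018x1 + 0.058x2 with:
  0.02x1 + 0.12x2 ≥ 0.26   (28-day strength contribution)
  0.06x1 + 1x2 ≥ 1.12   (fines)
  x1, x2 ≥ 0.
The cheapest feasible vertex uses only limestone filler; recycled aggregate is not used. The 28-day strength contribution requirement is met with equality.
So limestone filler = 2.167 kg.
Objective = 0.058·2.167 = 0.12569.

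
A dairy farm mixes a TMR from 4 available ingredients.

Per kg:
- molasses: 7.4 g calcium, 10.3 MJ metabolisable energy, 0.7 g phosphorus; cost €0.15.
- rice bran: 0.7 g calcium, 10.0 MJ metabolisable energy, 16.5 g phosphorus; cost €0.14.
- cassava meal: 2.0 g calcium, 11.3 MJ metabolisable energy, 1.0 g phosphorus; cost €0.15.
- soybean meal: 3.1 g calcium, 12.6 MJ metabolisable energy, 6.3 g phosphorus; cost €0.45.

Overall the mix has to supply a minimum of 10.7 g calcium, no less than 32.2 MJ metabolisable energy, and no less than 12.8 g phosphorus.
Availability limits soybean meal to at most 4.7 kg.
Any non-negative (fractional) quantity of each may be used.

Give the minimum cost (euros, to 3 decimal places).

€0.446

This is a linear program. Let x1 = kg of molasses, x2 = kg of rice bran, x3 = kg of cassava meal, x4 = kg of soybean meal.
Minimize 0.15x1 + 0.14x2 + 0.15x3 + 0.45x4 with:
  7.4x1 + 0.7x2 + 2x3 + 3.1x4 ≥ 10.7   (calcium)
  10.3x1 + 10x2 + 11.3x3 + 12.6x4 ≥ 32.2   (metabolisable energy)
  0.7x1 + 16.5x2 + 1x3 + 6.3x4 ≥ 12.8   (phosphorus)
  x4 ≤ 4.7
  x1, x2, x3, x4 ≥ 0.
The minimum-cost mix takes nothing from soybean meal — only molasses, rice bran, cassava meal. Binding constraints: calcium, metabolisable energy, phosphorus.
Optimal quantities: molasses = 1.022 kg, rice bran = 0.6511 kg, cassava meal = 1.342 kg.
Total cost: 0.15·1.022 + 0.14·0.6511 + 0.15·1.342 = 0.44575.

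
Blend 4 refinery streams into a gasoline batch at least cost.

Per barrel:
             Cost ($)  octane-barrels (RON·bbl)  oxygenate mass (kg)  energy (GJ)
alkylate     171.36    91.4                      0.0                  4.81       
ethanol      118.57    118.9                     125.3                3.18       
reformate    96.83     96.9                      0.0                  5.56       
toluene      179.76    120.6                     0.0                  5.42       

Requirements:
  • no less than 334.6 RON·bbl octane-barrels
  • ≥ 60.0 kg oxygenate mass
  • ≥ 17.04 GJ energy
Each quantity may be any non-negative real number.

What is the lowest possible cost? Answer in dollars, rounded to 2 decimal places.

This is a linear program. Let x1 = barrels of alkylate, x2 = barrels of ethanol, x3 = barrels of reformate, x4 = barrels of toluene.
Minimize 171.36x1 + 118.57x2 + 96.83x3 + 179.76x4 s.t.:
  91.4x1 + 118.9x2 + 96.9x3 + 120.6x4 ≥ 334.6   (octane-barrels)
  125.3x2 ≥ 60   (oxygenate mass)
  4.81x1 + 3.18x2 + 5.56x3 + 5.42x4 ≥ 17.04   (energy)
  x1, x2, x3, x4 ≥ 0.
The minimum-cost mix takes nothing from alkylate, toluene — only ethanol, reformate. Binding constraints: octane-barrels and energy.
Solving gives x2 = 0.59273, x3 = 2.7257.
Cost = 118.57·0.59273 + 96.83·2.7257 = 334.2095.

$334.21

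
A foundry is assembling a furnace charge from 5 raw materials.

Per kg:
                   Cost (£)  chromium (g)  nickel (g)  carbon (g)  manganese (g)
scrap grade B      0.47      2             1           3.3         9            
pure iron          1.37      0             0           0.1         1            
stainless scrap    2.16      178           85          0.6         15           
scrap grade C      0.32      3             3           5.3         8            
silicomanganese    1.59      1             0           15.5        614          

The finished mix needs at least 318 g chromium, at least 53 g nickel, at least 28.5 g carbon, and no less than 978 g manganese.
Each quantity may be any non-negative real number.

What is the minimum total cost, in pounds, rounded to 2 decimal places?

This is a linear program. Let x1 = kg of scrap grade B, x2 = kg of pure iron, x3 = kg of stainless scrap, x4 = kg of scrap grade C, x5 = kg of silicomanganese.
Minimise 0.47x1 + 1.37x2 + 2.16x3 + 0.32x4 + 1.59x5 with:
  2x1 + 178x3 + 3x4 + 1x5 ≥ 318   (chromium)
  1x1 + 85x3 + 3x4 ≥ 53   (nickel)
  3.3x1 + 0.1x2 + 0.6x3 + 5.3x4 + 15.5x5 ≥ 28.5   (carbon)
  9x1 + 1x2 + 15x3 + 8x4 + 614x5 ≥ 978   (manganese)
  x1, x2, x3, x4, x5 ≥ 0.
The minimum-cost mix takes nothing from scrap grade B, pure iron — only stainless scrap, scrap grade C, silicomanganese. Binding constraints: chromium, carbon, manganese.
That vertex is x3 = 1.767, x4 = 0.6709, x5 = 1.541.
Hence cost = 2.16·1.767 + 0.32·0.6709 + 1.59·1.541 = £6.4816.

£6.48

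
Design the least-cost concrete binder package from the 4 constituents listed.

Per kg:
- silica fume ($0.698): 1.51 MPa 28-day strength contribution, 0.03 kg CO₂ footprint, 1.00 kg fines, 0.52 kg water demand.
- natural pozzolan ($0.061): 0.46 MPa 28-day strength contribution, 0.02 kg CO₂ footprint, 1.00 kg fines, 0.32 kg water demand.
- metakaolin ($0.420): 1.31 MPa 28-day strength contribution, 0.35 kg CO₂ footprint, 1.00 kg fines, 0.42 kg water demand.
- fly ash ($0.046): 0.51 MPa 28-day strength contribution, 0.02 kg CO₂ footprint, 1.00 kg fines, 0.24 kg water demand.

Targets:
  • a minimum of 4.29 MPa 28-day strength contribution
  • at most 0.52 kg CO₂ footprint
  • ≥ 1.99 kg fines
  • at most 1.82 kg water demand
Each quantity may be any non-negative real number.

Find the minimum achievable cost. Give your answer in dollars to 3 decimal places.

$0.692

This is a linear program. Let x1 = kg of silica fume, x2 = kg of natural pozzolan, x3 = kg of metakaolin, x4 = kg of fly ash.
min 0.698x1 + 0.061x2 + 0.42x3 + 0.046x4 s.t.:
  1.51x1 + 0.46x2 + 1.31x3 + 0.51x4 ≥ 4.29   (28-day strength contribution)
  0.03x1 + 0.02x2 + 0.35x3 + 0.02x4 ≤ 0.52   (CO₂ footprint)
  1x1 + 1x2 + 1x3 + 1x4 ≥ 1.99   (fines)
  0.52x1 + 0.32x2 + 0.42x3 + 0.24x4 ≤ 1.82   (water demand)
  x1, x2, x3, x4 ≥ 0.
The optimal basis is {metakaolin, fly ash}; silica fume, natural pozzolan drop out. There the 28-day strength contribution and water demand constraints are tight.
That vertex is x3 = 1.012, x4 = 5.812.
Objective = 0.42·1.012 + 0.046·5.812 = 0.69239.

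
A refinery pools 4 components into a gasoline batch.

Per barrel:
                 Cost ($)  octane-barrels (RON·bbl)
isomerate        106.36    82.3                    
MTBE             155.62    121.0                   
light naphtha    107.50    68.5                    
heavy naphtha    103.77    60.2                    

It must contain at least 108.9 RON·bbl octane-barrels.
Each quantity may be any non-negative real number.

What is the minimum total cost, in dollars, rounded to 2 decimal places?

Let x1 = barrels of isomerate, x2 = barrels of MTBE, x3 = barrels of light naphtha, x4 = barrels of heavy naphtha.
Minimize 106.36x1 + 155.62x2 + 107.5x3 + 103.77x4 s.t.:
  82.3x1 + 121x2 + 68.5x3 + 60.2x4 ≥ 108.9   (octane-barrels)
  x1, x2, x3, x4 ≥ 0.
The optimal basis is {MTBE}; isomerate, light naphtha, heavy naphtha drop out. There the octane-barrels constraint is tight.
So MTBE = 0.9 barrels.
Objective = 155.62·0.9 = 140.0580.

$140.06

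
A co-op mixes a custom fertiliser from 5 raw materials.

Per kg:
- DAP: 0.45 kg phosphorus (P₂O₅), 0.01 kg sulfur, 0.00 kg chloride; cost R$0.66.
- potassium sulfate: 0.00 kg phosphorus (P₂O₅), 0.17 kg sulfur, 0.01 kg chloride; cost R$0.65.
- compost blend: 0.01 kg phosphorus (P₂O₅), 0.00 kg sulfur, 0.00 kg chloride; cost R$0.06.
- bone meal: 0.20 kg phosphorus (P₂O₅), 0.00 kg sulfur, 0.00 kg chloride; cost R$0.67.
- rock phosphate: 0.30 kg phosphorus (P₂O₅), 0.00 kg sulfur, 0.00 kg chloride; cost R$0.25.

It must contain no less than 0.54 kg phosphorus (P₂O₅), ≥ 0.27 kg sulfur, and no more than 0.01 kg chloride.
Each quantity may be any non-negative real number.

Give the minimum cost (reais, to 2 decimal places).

Treat it as an LP. Let x1 = kg of DAP, x2 = kg of potassium sulfate, x3 = kg of compost blend, x4 = kg of bone meal, x5 = kg of rock phosphate.
min 0.66x1 + 0.65x2 + 0.06x3 + 0.67x4 + 0.25x5 s.t.:
  0.45x1 + 0.01x3 + 0.2x4 + 0.3x5 ≥ 0.54   (phosphorus (P₂O₅))
  0.01x1 + 0.17x2 ≥ 0.27   (sulfur)
  0.01x2 ≤ 0.01   (chloride)
  x1, x2, x3, x4, x5 ≥ 0.
The minimum-cost mix takes nothing from compost blend, bone meal, rock phosphate — only DAP, potassium sulfate. The sulfur and chloride requirements are met with equality.
Solving gives x1 = 10, x2 = 1.
Hence cost = 0.66·10 + 0.65·1 = R$7.2500.

R$7.25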